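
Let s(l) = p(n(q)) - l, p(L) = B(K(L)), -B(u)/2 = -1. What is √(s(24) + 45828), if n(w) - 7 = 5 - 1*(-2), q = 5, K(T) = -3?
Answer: √45806 ≈ 214.02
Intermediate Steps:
B(u) = 2 (B(u) = -2*(-1) = 2)
n(w) = 14 (n(w) = 7 + (5 - 1*(-2)) = 7 + (5 + 2) = 7 + 7 = 14)
p(L) = 2
s(l) = 2 - l
√(s(24) + 45828) = √((2 - 1*24) + 45828) = √((2 - 24) + 45828) = √(-22 + 45828) = √45806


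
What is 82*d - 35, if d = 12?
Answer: 949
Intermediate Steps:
82*d - 35 = 82*12 - 35 = 984 - 35 = 949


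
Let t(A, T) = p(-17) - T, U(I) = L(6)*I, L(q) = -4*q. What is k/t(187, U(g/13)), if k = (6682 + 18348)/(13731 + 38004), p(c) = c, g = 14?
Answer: 65078/1189905 ≈ 0.054692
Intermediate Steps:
U(I) = -24*I (U(I) = (-4*6)*I = -24*I)
k = 5006/10347 (k = 25030/51735 = 25030*(1/51735) = 5006/10347 ≈ 0.48381)
t(A, T) = -17 - T
k/t(187, U(g/13)) = 5006/(10347*(-17 - (-24)*14/13)) = 5006/(10347*(-17 - 1*(-336/13))) = 5006/(10347*(-17 + 336/13)) = 5006/(10347*(115/13)) = (5006/10347)*(13/115) = 65078/1189905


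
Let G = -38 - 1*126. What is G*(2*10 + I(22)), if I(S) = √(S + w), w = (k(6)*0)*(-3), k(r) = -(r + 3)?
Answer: -3280 - 164*√22 ≈ -4049.2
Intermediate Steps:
k(r) = -3 - r (k(r) = -(3 + r) = -3 - r)
w = 0 (w = ((-3 - 1*6)*0)*(-3) = ((-3 - 6)*0)*(-3) = -9*0*(-3) = 0*(-3) = 0)
I(S) = √S (I(S) = √(S + 0) = √S)
G = -164 (G = -38 - 126 = -164)
G*(2*10 + I(22)) = -164*(2*10 + √22) = -164*(20 + √22) = -3280 - 164*√22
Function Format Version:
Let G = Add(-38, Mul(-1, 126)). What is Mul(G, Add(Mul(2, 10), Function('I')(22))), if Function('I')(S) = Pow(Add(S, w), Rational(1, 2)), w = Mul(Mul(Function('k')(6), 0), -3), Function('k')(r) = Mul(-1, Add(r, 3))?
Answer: Add(-3280, Mul(-164, Pow(22, Rational(1, 2)))) ≈ -4049.2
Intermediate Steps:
Function('k')(r) = Add(-3, Mul(-1, r)) (Function('k')(r) = Mul(-1, Add(3, r)) = Add(-3, Mul(-1, r)))
w = 0 (w = Mul(Mul(Add(-3, Mul(-1, 6)), 0), -3) = Mul(Mul(Add(-3, -6), 0), -3) = Mul(Mul(-9, 0), -3) = Mul(0, -3) = 0)
Function('I')(S) = Pow(S, Rational(1, 2)) (Function('I')(S) = Pow(Add(S, 0), Rational(1, 2)) = Pow(S, Rational(1, 2)))
G = -164 (G = Add(-38, -126) = -164)
Mul(G, Add(Mul(2, 10), Function('I')(22))) = Mul(-164, Add(Mul(2, 10), Pow(22, Rational(1, 2)))) = Mul(-164, Add(20, Pow(22, Rational(1, 2)))) = Add(-3280, Mul(-164, Pow(22, Rational(1, 2))))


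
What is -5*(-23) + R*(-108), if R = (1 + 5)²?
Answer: -3773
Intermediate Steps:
R = 36 (R = 6² = 36)
-5*(-23) + R*(-108) = -5*(-23) + 36*(-108) = 115 - 3888 = -3773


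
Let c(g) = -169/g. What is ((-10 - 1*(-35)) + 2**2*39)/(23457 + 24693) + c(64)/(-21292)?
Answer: 127391939/32806713600 ≈ 0.0038831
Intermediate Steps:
((-10 - 1*(-35)) + 2**2*39)/(23457 + 24693) + c(64)/(-21292) = ((-10 - 1*(-35)) + 2**2*39)/(23457 + 24693) - 169/64/(-21292) = ((-10 + 35) + 4*39)/48150 - 169*1/64*(-1/21292) = (25 + 156)*(1/48150) - 169/64*(-1/21292) = 181*(1/48150) + 169/1362688 = 181/48150 + 169/1362688 = 127391939/32806713600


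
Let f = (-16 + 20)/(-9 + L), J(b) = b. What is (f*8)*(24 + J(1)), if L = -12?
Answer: -800/21 ≈ -38.095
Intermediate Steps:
f = -4/21 (f = (-16 + 20)/(-9 - 12) = 4/(-21) = 4*(-1/21) = -4/21 ≈ -0.19048)
(f*8)*(24 + J(1)) = (-4/21*8)*(24 + 1) = -32/21*25 = -800/21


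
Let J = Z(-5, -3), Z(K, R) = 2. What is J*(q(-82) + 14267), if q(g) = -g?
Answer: 28698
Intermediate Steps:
J = 2
J*(q(-82) + 14267) = 2*(-1*(-82) + 14267) = 2*(82 + 14267) = 2*14349 = 28698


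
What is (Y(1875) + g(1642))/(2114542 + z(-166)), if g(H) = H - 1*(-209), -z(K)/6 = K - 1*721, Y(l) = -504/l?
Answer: 1156707/1324915000 ≈ 0.00087304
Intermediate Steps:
z(K) = 4326 - 6*K (z(K) = -6*(K - 1*721) = -6*(K - 721) = -6*(-721 + K) = 4326 - 6*K)
g(H) = 209 + H (g(H) = H + 209 = 209 + H)
(Y(1875) + g(1642))/(2114542 + z(-166)) = (-504/1875 + (209 + 1642))/(2114542 + (4326 - 6*(-166))) = (-504*1/1875 + 1851)/(2114542 + (4326 + 996)) = (-168/625 + 1851)/(2114542 + 5322) = (1156707/625)/2119864 = (1156707/625)*(1/2119864) = 1156707/1324915000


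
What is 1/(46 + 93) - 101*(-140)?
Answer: 1965461/139 ≈ 14140.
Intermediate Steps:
1/(46 + 93) - 101*(-140) = 1/139 + 14140 = 1965461/139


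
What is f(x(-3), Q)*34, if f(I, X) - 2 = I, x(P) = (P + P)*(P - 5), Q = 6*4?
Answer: 1700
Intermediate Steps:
Q = 24
x(P) = 2*P*(-5 + P) (x(P) = (2*P)*(-5 + P) = 2*P*(-5 + P))
f(I, X) = 2 + I
f(x(-3), Q)*34 = (2 + 2*(-3)*(-5 - 3))*34 = (2 + 2*(-3)*(-8))*34 = (2 + 48)*34 = 50*34 = 1700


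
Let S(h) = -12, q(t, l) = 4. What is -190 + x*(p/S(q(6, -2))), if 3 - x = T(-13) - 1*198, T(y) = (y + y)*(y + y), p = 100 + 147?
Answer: 115045/12 ≈ 9587.1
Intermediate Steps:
p = 247
T(y) = 4*y**2 (T(y) = (2*y)*(2*y) = 4*y**2)
x = -475 (x = 3 - (4*(-13)**2 - 1*198) = 3 - (4*169 - 198) = 3 - (676 - 198) = 3 - 1*478 = 3 - 478 = -475)
-190 + x*(p/S(q(6, -2))) = -190 - 117325/(-12) = -190 - 117325*(-1)/12 = -190 - 475*(-247/12) = -190 + 117325/12 = 115045/12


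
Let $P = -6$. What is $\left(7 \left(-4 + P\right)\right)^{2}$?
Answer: $4900$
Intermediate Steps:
$\left(7 \left(-4 + P\right)\right)^{2} = \left(7 \left(-4 - 6\right)\right)^{2} = \left(7 \left(-10\right)\right)^{2} = \left(-70\right)^{2} = 4900$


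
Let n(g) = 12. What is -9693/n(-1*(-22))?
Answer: -3231/4 ≈ -807.75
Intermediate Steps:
-9693/n(-1*(-22)) = -9693/12 = -9693*1/12 = -3231/4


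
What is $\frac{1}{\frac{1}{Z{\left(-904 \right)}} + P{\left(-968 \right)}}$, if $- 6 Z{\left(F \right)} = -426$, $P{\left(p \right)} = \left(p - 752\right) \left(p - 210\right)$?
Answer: $\frac{71}{143857361} \approx 4.9354 \cdot 10^{-7}$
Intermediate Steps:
$P{\left(p \right)} = \left(-752 + p\right) \left(-210 + p\right)$
$Z{\left(F \right)} = 71$ ($Z{\left(F \right)} = \left(- \frac{1}{6}\right) \left(-426\right) = 71$)
$\frac{1}{\frac{1}{Z{\left(-904 \right)}} + P{\left(-968 \right)}} = \frac{1}{\frac{1}{71} + \left(157920 + \left(-968\right)^{2} - -931216\right)} = \frac{1}{\frac{1}{71} + \left(157920 + 937024 + 931216\right)} = \frac{1}{\frac{1}{71} + 2026160} = \frac{1}{\frac{143857361}{71}} = \frac{71}{143857361}$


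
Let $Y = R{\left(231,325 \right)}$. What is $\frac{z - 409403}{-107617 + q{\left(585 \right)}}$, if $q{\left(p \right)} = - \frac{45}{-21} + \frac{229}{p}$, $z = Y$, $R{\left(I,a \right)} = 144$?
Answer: $\frac{1675915605}{440681237} \approx 3.803$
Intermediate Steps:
$Y = 144$
$z = 144$
$q{\left(p \right)} = \frac{15}{7} + \frac{229}{p}$ ($q{\left(p \right)} = \left(-45\right) \left(- \frac{1}{21}\right) + \frac{229}{p} = \frac{15}{7} + \frac{229}{p}$)
$\frac{z - 409403}{-107617 + q{\left(585 \right)}} = \frac{144 - 409403}{-107617 + \left(\frac{15}{7} + \frac{229}{585}\right)} = - \frac{409259}{-107617 + \left(\frac{15}{7} + 229 \cdot \frac{1}{585}\right)} = - \frac{409259}{-107617 + \left(\frac{15}{7} + \frac{229}{585}\right)} = - \frac{409259}{-107617 + \frac{10378}{4095}} = - \frac{409259}{- \frac{440681237}{4095}} = \left(-409259\right) \left(- \frac{4095}{440681237}\right) = \frac{1675915605}{440681237}$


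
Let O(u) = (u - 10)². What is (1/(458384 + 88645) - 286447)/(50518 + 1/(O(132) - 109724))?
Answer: -14860936345836080/2620885476779451 ≈ -5.6702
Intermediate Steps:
O(u) = (-10 + u)²
(1/(458384 + 88645) - 286447)/(50518 + 1/(O(132) - 109724)) = (1/(458384 + 88645) - 286447)/(50518 + 1/((-10 + 132)² - 109724)) = (1/547029 - 286447)/(50518 + 1/(122² - 109724)) = (1/547029 - 286447)/(50518 + 1/(14884 - 109724)) = -156694815962/(547029*(50518 + 1/(-94840))) = -156694815962/(547029*(50518 - 1/94840)) = -156694815962/(547029*4791127119/94840) = -156694815962/547029*94840/4791127119 = -14860936345836080/2620885476779451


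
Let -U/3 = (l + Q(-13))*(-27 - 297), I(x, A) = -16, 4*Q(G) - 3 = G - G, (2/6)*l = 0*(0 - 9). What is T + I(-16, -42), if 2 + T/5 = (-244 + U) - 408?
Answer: 359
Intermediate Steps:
l = 0 (l = 3*(0*(0 - 9)) = 3*(0*(-9)) = 3*0 = 0)
Q(G) = 3/4 (Q(G) = 3/4 + (G - G)/4 = 3/4 + (1/4)*0 = 3/4 + 0 = 3/4)
U = 729 (U = -3*(0 + 3/4)*(-27 - 297) = -9*(-324)/4 = -3*(-243) = 729)
T = 375 (T = -10 + 5*((-244 + 729) - 408) = -10 + 5*(485 - 408) = -10 + 5*77 = -10 + 385 = 375)
T + I(-16, -42) = 375 - 16 = 359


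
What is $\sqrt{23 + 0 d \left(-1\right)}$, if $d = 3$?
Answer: $\sqrt{23} \approx 4.7958$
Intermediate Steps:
$\sqrt{23 + 0 d \left(-1\right)} = \sqrt{23 + 0 \cdot 3 \left(-1\right)} = \sqrt{23 + 0 \left(-1\right)} = \sqrt{23 + 0} = \sqrt{23}$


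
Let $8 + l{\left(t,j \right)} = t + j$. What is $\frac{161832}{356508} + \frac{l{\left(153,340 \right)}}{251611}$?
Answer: $\frac{3407634811}{7475111199} \approx 0.45586$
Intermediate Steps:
$l{\left(t,j \right)} = -8 + j + t$ ($l{\left(t,j \right)} = -8 + \left(t + j\right) = -8 + \left(j + t\right) = -8 + j + t$)
$\frac{161832}{356508} + \frac{l{\left(153,340 \right)}}{251611} = \frac{161832}{356508} + \frac{-8 + 340 + 153}{251611} = 161832 \cdot \frac{1}{356508} + 485 \cdot \frac{1}{251611} = \frac{13486}{29709} + \frac{485}{251611} = \frac{3407634811}{7475111199}$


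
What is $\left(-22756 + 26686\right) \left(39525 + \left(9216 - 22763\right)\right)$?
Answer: $102093540$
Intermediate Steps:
$\left(-22756 + 26686\right) \left(39525 + \left(9216 - 22763\right)\right) = 3930 \left(39525 + \left(9216 - 22763\right)\right) = 3930 \left(39525 - 13547\right) = 3930 \cdot 25978 = 102093540$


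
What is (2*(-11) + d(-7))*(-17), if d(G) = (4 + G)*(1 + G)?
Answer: 68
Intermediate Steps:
d(G) = (1 + G)*(4 + G)
(2*(-11) + d(-7))*(-17) = (2*(-11) + (4 + (-7)² + 5*(-7)))*(-17) = (-22 + (4 + 49 - 35))*(-17) = (-22 + 18)*(-17) = -4*(-17) = 68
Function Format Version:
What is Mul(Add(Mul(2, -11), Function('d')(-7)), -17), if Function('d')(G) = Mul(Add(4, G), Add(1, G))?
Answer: 68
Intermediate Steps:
Function('d')(G) = Mul(Add(1, G), Add(4, G))
Mul(Add(Mul(2, -11), Function('d')(-7)), -17) = Mul(Add(Mul(2, -11), Add(4, Pow(-7, 2), Mul(5, -7))), -17) = Mul(Add(-22, Add(4, 49, -35)), -17) = Mul(Add(-22, 18), -17) = Mul(-4, -17) = 68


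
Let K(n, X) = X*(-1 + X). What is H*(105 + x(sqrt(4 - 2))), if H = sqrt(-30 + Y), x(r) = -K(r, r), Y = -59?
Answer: I*(sqrt(178) + 103*sqrt(89)) ≈ 985.04*I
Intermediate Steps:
x(r) = -r*(-1 + r)
H = I*sqrt(89) (H = sqrt(-30 - 59) = sqrt(-89) = I*sqrt(89) ≈ 9.434*I)
H*(105 + x(sqrt(4 - 2))) = (I*sqrt(89))*(105 + sqrt(4 - 2)*(1 - sqrt(4 - 2))) = (I*sqrt(89))*(105 + sqrt(2)*(1 - sqrt(2))) = I*sqrt(89)*(105 + sqrt(2)*(1 - sqrt(2)))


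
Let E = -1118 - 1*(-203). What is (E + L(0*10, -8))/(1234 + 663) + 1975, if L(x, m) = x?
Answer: 3745660/1897 ≈ 1974.5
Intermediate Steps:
E = -915 (E = -1118 + 203 = -915)
(E + L(0*10, -8))/(1234 + 663) + 1975 = (-915 + 0*10)/(1234 + 663) + 1975 = (-915 + 0)/1897 + 1975 = -915*1/1897 + 1975 = -915/1897 + 1975 = 3745660/1897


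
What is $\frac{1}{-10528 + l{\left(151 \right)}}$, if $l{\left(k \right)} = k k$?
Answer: $\frac{1}{12273} \approx 8.148 \cdot 10^{-5}$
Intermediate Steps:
$l{\left(k \right)} = k^{2}$
$\frac{1}{-10528 + l{\left(151 \right)}} = \frac{1}{-10528 + 151^{2}} = \frac{1}{-10528 + 22801} = \frac{1}{12273}$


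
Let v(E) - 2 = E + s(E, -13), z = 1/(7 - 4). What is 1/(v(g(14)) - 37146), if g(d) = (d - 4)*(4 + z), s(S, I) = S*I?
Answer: -1/37664 ≈ -2.6551e-5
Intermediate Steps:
s(S, I) = I*S
z = ⅓ (z = 1/3 = ⅓ ≈ 0.33333)
g(d) = -52/3 + 13*d/3 (g(d) = (d - 4)*(4 + ⅓) = (-4 + d)*(13/3) = -52/3 + 13*d/3)
v(E) = 2 - 12*E (v(E) = 2 + (E - 13*E) = 2 - 12*E)
1/(v(g(14)) - 37146) = 1/((2 - 12*(-52/3 + (13/3)*14)) - 37146) = 1/((2 - 12*(-52/3 + 182/3)) - 37146) = 1/((2 - 12*130/3) - 37146) = 1/((2 - 520) - 37146) = 1/(-518 - 37146) = 1/(-37664) = -1/37664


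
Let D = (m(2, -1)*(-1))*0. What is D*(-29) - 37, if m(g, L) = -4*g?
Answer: -37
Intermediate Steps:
D = 0 (D = (-4*2*(-1))*0 = -8*(-1)*0 = 8*0 = 0)
D*(-29) - 37 = 0*(-29) - 37 = 0 - 37 = -37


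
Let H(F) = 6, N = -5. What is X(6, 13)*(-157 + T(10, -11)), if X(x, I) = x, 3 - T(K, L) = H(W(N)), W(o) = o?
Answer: -960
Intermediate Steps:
T(K, L) = -3 (T(K, L) = 3 - 1*6 = 3 - 6 = -3)
X(6, 13)*(-157 + T(10, -11)) = 6*(-157 - 3) = 6*(-160) = -960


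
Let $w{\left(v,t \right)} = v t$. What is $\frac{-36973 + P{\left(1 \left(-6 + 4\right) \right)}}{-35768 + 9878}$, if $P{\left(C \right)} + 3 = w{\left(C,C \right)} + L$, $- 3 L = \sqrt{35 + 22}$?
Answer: $\frac{6162}{4315} + \frac{\sqrt{57}}{77670} \approx 1.4281$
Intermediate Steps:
$L = - \frac{\sqrt{57}}{3}$ ($L = - \frac{\sqrt{35 + 22}}{3} = - \frac{\sqrt{57}}{3} \approx -2.5166$)
$w{\left(v,t \right)} = t v$
$P{\left(C \right)} = -3 + C^{2} - \frac{\sqrt{57}}{3}$ ($P{\left(C \right)} = -3 + \left(C C - \frac{\sqrt{57}}{3}\right) = -3 + \left(C^{2} - \frac{\sqrt{57}}{3}\right) = -3 + C^{2} - \frac{\sqrt{57}}{3}$)
$\frac{-36973 + P{\left(1 \left(-6 + 4\right) \right)}}{-35768 + 9878} = \frac{-36973 - \left(3 - \left(-6 + 4\right)^{2} + \frac{\sqrt{57}}{3}\right)}{-35768 + 9878} = \frac{-36973 - \left(3 - 4 + \frac{\sqrt{57}}{3}\right)}{-25890} = \left(-36973 - \left(3 - 4 + \frac{\sqrt{57}}{3}\right)\right) \left(- \frac{1}{25890}\right) = \left(-36973 - \left(-1 + \frac{\sqrt{57}}{3}\right)\right) \left(- \frac{1}{25890}\right) = \left(-36973 + \left(1 - \frac{\sqrt{57}}{3}\right)\right) \left(- \frac{1}{25890}\right) = \left(-36972 - \frac{\sqrt{57}}{3}\right) \left(- \frac{1}{25890}\right) = \frac{6162}{4315} + \frac{\sqrt{57}}{77670}$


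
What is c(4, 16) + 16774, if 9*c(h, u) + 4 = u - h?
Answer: 150974/9 ≈ 16775.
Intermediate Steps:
c(h, u) = -4/9 - h/9 + u/9 (c(h, u) = -4/9 + (u - h)/9 = -4/9 + (-h/9 + u/9) = -4/9 - h/9 + u/9)
c(4, 16) + 16774 = (-4/9 - ⅑*4 + (⅑)*16) + 16774 = (-4/9 - 4/9 + 16/9) + 16774 = 8/9 + 16774 = 150974/9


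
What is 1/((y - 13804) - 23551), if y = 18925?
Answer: -1/18430 ≈ -5.4259e-5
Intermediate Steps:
1/((y - 13804) - 23551) = 1/((18925 - 13804) - 23551) = 1/(5121 - 23551) = 1/(-18430) = -1/18430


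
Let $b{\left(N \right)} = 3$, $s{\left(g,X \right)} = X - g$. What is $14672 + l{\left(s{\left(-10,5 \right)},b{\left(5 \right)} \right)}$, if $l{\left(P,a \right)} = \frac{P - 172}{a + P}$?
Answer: $\frac{263939}{18} \approx 14663.0$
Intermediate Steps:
$l{\left(P,a \right)} = \frac{-172 + P}{P + a}$
$14672 + l{\left(s{\left(-10,5 \right)},b{\left(5 \right)} \right)} = 14672 + \frac{-172 + \left(5 - -10\right)}{\left(5 - -10\right) + 3} = 14672 + \frac{-172 + \left(5 + 10\right)}{\left(5 + 10\right) + 3} = 14672 + \frac{-172 + 15}{15 + 3} = 14672 + \frac{1}{18} \left(-157\right) = 14672 - \frac{157}{18} = \frac{263939}{18}$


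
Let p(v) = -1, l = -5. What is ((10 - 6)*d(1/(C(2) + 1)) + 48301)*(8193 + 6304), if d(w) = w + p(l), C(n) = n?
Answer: 2100542815/3 ≈ 7.0018e+8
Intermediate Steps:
d(w) = -1 + w (d(w) = w - 1 = -1 + w)
((10 - 6)*d(1/(C(2) + 1)) + 48301)*(8193 + 6304) = ((10 - 6)*(-1 + 1/(2 + 1)) + 48301)*(8193 + 6304) = (4*(-1 + 1/3) + 48301)*14497 = (4*(-2/3) + 48301)*14497 = (-8/3 + 48301)*14497 = (144895/3)*14497 = 2100542815/3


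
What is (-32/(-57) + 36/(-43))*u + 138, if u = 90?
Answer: 92466/817 ≈ 113.18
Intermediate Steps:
(-32/(-57) + 36/(-43))*u + 138 = (-32/(-57) + 36/(-43))*90 + 138 = (-32*(-1/57) + 36*(-1/43))*90 + 138 = (32/57 - 36/43)*90 + 138 = -676/2451*90 + 138 = -20280/817 + 138 = 92466/817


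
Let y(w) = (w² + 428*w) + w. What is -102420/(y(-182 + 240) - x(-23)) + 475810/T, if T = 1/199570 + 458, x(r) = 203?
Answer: 2653528914365480/2563216039623 ≈ 1035.2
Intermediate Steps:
y(w) = w² + 429*w
T = 91403061/199570 (T = 1/199570 + 458 = 91403061/199570 ≈ 458.00)
-102420/(y(-182 + 240) - x(-23)) + 475810/T = -102420/((-182 + 240)*(429 + (-182 + 240)) - 1*203) + 475810/(91403061/199570) = -102420/(58*(429 + 58) - 203) + 475810*(199570/91403061) = -102420/(58*487 - 203) + 94957401700/91403061 = -102420/(28246 - 203) + 94957401700/91403061 = -102420/28043 + 94957401700/91403061 = 2653528914365480/2563216039623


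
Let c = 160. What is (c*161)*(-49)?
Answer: -1262240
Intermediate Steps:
(c*161)*(-49) = (160*161)*(-49) = 25760*(-49) = -1262240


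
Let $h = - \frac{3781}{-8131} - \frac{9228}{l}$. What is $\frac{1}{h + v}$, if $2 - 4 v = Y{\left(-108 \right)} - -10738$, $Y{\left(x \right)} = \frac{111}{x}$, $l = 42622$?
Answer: $- \frac{24952282704}{66959314721311} \approx -0.00037265$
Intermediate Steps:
$v = - \frac{386459}{144}$ ($v = \frac{1}{2} - \frac{\frac{111}{-108} - -10738}{4} = \frac{1}{2} - \frac{111 \left(- \frac{1}{108}\right) + 10738}{4} = \frac{1}{2} - \frac{- \frac{37}{36} + 10738}{4} = \frac{1}{2} - \frac{386531}{144} = - \frac{386459}{144} \approx -2683.7$)
$h = \frac{43060457}{173279741}$ ($h = - \frac{3781}{-8131} - \frac{9228}{42622} = \left(-3781\right) \left(- \frac{1}{8131}\right) - \frac{4614}{21311} = \frac{3781}{8131} - \frac{4614}{21311} = \frac{43060457}{173279741} \approx 0.2485$)
$\frac{1}{h + v} = \frac{1}{\frac{43060457}{173279741} - \frac{386459}{144}} = \frac{1}{- \frac{66959314721311}{24952282704}} = - \frac{24952282704}{66959314721311}$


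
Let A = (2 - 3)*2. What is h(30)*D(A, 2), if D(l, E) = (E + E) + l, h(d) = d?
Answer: 60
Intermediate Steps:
A = -2 (A = -1*2 = -2)
D(l, E) = l + 2*E (D(l, E) = 2*E + l = l + 2*E)
h(30)*D(A, 2) = 30*(-2 + 2*2) = 30*(-2 + 4) = 30*2 = 60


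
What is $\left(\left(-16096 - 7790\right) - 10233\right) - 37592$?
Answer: $-71711$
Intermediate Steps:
$\left(\left(-16096 - 7790\right) - 10233\right) - 37592 = \left(-23886 - 10233\right) - 37592 = -34119 - 37592 = -71711$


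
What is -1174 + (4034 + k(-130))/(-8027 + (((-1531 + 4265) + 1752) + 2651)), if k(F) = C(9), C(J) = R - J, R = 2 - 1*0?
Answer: -1048887/890 ≈ -1178.5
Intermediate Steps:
R = 2 (R = 2 + 0 = 2)
C(J) = 2 - J
k(F) = -7 (k(F) = 2 - 1*9 = 2 - 9 = -7)
-1174 + (4034 + k(-130))/(-8027 + (((-1531 + 4265) + 1752) + 2651)) = -1174 + (4034 - 7)/(-8027 + (((-1531 + 4265) + 1752) + 2651)) = -1174 + 4027/(-8027 + ((2734 + 1752) + 2651)) = -1174 + 4027/(-8027 + (4486 + 2651)) = -1174 + 4027/(-8027 + 7137) = -1174 + 4027/(-890) = -1174 + 4027*(-1/890) = -1174 - 4027/890 = -1048887/890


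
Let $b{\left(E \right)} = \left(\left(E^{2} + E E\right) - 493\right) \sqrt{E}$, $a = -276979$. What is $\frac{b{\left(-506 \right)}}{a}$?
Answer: $- \frac{511579 i \sqrt{506}}{276979} \approx - 41.547 i$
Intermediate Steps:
$b{\left(E \right)} = \sqrt{E} \left(-493 + 2 E^{2}\right)$ ($b{\left(E \right)} = \left(\left(E^{2} + E^{2}\right) - 493\right) \sqrt{E} = \left(2 E^{2} - 493\right) \sqrt{E} = \left(-493 + 2 E^{2}\right) \sqrt{E} = \sqrt{E} \left(-493 + 2 E^{2}\right)$)
$\frac{b{\left(-506 \right)}}{a} = \frac{\sqrt{-506} \left(-493 + 2 \left(-506\right)^{2}\right)}{-276979} = i \sqrt{506} \left(-493 + 2 \cdot 256036\right) \left(- \frac{1}{276979}\right) = i \sqrt{506} \left(-493 + 512072\right) \left(- \frac{1}{276979}\right) = i \sqrt{506} \cdot 511579 \left(- \frac{1}{276979}\right) = 511579 i \sqrt{506} \left(- \frac{1}{276979}\right) = - \frac{511579 i \sqrt{506}}{276979}$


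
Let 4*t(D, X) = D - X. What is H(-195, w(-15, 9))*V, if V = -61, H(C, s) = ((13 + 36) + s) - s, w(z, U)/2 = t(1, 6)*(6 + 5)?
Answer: -2989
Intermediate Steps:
t(D, X) = -X/4 + D/4 (t(D, X) = (D - X)/4 = -X/4 + D/4)
w(z, U) = -55/2 (w(z, U) = 2*((-1/4*6 + (1/4)*1)*(6 + 5)) = 2*((-3/2 + 1/4)*11) = 2*(-5/4*11) = 2*(-55/4) = -55/2)
H(C, s) = 49 (H(C, s) = (49 + s) - s = 49)
H(-195, w(-15, 9))*V = 49*(-61) = -2989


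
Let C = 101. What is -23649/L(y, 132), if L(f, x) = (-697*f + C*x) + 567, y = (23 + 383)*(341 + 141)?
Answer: 23649/136383425 ≈ 0.00017340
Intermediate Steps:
y = 195692 (y = 406*482 = 195692)
L(f, x) = 567 - 697*f + 101*x (L(f, x) = (-697*f + 101*x) + 567 = 567 - 697*f + 101*x)
-23649/L(y, 132) = -23649/(567 - 697*195692 + 101*132) = -23649/(567 - 136397324 + 13332) = -23649/(-136383425) = -23649*(-1/136383425) = 23649/136383425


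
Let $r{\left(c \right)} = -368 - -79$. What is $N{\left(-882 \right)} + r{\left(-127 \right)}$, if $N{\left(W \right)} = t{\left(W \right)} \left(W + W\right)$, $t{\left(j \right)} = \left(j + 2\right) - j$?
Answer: $-3817$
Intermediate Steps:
$r{\left(c \right)} = -289$ ($r{\left(c \right)} = -368 + 79 = -289$)
$t{\left(j \right)} = 2$ ($t{\left(j \right)} = \left(2 + j\right) - j = 2$)
$N{\left(W \right)} = 4 W$ ($N{\left(W \right)} = 2 \left(W + W\right) = 2 \cdot 2 W = 4 W$)
$N{\left(-882 \right)} + r{\left(-127 \right)} = 4 \left(-882\right) - 289 = -3528 - 289 = -3817$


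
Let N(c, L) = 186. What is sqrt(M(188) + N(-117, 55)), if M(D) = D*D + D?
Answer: sqrt(35718) ≈ 188.99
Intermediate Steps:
M(D) = D + D**2 (M(D) = D**2 + D = D + D**2)
sqrt(M(188) + N(-117, 55)) = sqrt(188*(1 + 188) + 186) = sqrt(188*189 + 186) = sqrt(35532 + 186) = sqrt(35718)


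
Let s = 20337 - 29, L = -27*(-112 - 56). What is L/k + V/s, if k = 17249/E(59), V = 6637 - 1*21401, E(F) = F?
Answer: 1295060989/87573173 ≈ 14.788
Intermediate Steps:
V = -14764 (V = 6637 - 21401 = -14764)
k = 17249/59 ≈ 292.36
L = 4536 (L = -27*(-168) = 4536)
s = 20308
L/k + V/s = 4536/(17249/59) - 14764/20308 = 4536*(59/17249) - 14764*1/20308 = 267624/17249 - 3691/5077 = 1295060989/87573173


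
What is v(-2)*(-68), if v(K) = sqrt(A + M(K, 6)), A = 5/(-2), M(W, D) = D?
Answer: -34*sqrt(14) ≈ -127.22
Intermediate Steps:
A = -5/2 (A = 5*(-1/2) = -5/2 ≈ -2.5000)
v(K) = sqrt(14)/2 (v(K) = sqrt(-5/2 + 6) = sqrt(7/2) = sqrt(14)/2)
v(-2)*(-68) = (sqrt(14)/2)*(-68) = -34*sqrt(14)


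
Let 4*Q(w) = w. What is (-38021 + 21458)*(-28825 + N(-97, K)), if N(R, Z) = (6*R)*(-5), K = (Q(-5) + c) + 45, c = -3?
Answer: 429230145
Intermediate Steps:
Q(w) = w/4
K = 163/4 (K = ((1/4)*(-5) - 3) + 45 = (-5/4 - 3) + 45 = -17/4 + 45 = 163/4 ≈ 40.750)
N(R, Z) = -30*R
(-38021 + 21458)*(-28825 + N(-97, K)) = (-38021 + 21458)*(-28825 - 30*(-97)) = -16563*(-28825 + 2910) = -16563*(-25915) = 429230145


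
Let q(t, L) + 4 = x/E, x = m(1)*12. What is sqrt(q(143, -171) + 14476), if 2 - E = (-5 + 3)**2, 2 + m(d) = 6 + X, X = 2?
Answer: 6*sqrt(401) ≈ 120.15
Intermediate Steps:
m(d) = 6 (m(d) = -2 + (6 + 2) = -2 + 8 = 6)
x = 72 (x = 6*12 = 72)
E = -2 (E = 2 - (-5 + 3)**2 = 2 - 1*(-2)**2 = 2 - 1*4 = 2 - 4 = -2)
q(t, L) = -40 (q(t, L) = -4 + 72/(-2) = -4 + 72*(-1/2) = -4 - 36 = -40)
sqrt(q(143, -171) + 14476) = sqrt(-40 + 14476) = sqrt(14436) = 6*sqrt(401)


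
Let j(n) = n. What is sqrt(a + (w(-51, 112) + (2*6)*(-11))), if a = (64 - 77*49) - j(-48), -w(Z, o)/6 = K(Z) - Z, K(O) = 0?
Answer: I*sqrt(4099) ≈ 64.023*I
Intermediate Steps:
w(Z, o) = 6*Z (w(Z, o) = -6*(0 - Z) = -(-6)*Z = 6*Z)
a = -3661 (a = (64 - 77*49) - 1*(-48) = (64 - 3773) + 48 = -3709 + 48 = -3661)
sqrt(a + (w(-51, 112) + (2*6)*(-11))) = sqrt(-3661 + (6*(-51) + (2*6)*(-11))) = sqrt(-3661 + (-306 + 12*(-11))) = sqrt(-3661 + (-306 - 132)) = sqrt(-3661 - 438) = sqrt(-4099) = I*sqrt(4099)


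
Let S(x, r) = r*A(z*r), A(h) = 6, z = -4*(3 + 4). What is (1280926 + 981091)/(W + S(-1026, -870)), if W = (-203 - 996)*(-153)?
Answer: 2262017/178227 ≈ 12.692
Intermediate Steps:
z = -28 (z = -4*7 = -28)
S(x, r) = 6*r (S(x, r) = r*6 = 6*r)
W = 183447 (W = -1199*(-153) = 183447)
(1280926 + 981091)/(W + S(-1026, -870)) = (1280926 + 981091)/(183447 + 6*(-870)) = 2262017/(183447 - 5220) = 2262017/178227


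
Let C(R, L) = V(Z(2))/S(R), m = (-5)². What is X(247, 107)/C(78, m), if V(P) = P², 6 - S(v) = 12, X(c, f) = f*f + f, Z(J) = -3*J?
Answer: -1926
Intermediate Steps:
X(c, f) = f + f² (X(c, f) = f² + f = f + f²)
S(v) = -6 (S(v) = 6 - 1*12 = 6 - 12 = -6)
m = 25
C(R, L) = -6 (C(R, L) = (-3*2)²/(-6) = (-6)²*(-⅙) = 36*(-⅙) = -6)
X(247, 107)/C(78, m) = (107*(1 + 107))/(-6) = (107*108)*(-⅙) = 11556*(-⅙) = -1926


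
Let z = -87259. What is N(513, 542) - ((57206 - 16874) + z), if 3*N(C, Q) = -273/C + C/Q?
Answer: 13047903043/278046 ≈ 46927.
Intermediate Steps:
N(C, Q) = -91/C + C/(3*Q) (N(C, Q) = (-273/C + C/Q)/3 = -91/C + C/(3*Q))
N(513, 542) - ((57206 - 16874) + z) = (-91/513 + (⅓)*513/542) - ((57206 - 16874) - 87259) = (-91*1/513 + (⅓)*513*(1/542)) - (40332 - 87259) = (-91/513 + 171/542) - 1*(-46927) = 38401/278046 + 46927 = 13047903043/278046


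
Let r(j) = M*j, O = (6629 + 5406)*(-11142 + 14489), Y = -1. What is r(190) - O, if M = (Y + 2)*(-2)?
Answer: -40281525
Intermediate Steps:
M = -2 (M = (-1 + 2)*(-2) = 1*(-2) = -2)
O = 40281145 (O = 12035*3347 = 40281145)
r(j) = -2*j
r(190) - O = -2*190 - 1*40281145 = -380 - 40281145 = -40281525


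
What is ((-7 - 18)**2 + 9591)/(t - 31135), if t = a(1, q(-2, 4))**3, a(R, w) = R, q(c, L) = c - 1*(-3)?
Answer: -5108/15567 ≈ -0.32813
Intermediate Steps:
q(c, L) = 3 + c (q(c, L) = c + 3 = 3 + c)
t = 1 (t = 1**3 = 1)
((-7 - 18)**2 + 9591)/(t - 31135) = ((-7 - 18)**2 + 9591)/(1 - 31135) = ((-25)**2 + 9591)/(-31134) = (625 + 9591)*(-1/31134) = 10216*(-1/31134) = -5108/15567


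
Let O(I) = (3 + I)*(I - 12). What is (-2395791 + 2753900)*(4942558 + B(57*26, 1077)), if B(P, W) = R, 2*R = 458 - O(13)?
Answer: 1770053644911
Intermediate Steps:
O(I) = (-12 + I)*(3 + I) (O(I) = (3 + I)*(-12 + I) = (-12 + I)*(3 + I))
R = 221 (R = (458 - (-36 + 13**2 - 9*13))/2 = (458 - (-36 + 169 - 117))/2 = (458 - 1*16)/2 = (458 - 16)/2 = (1/2)*442 = 221)
B(P, W) = 221
(-2395791 + 2753900)*(4942558 + B(57*26, 1077)) = (-2395791 + 2753900)*(4942558 + 221) = 358109*4942779 = 1770053644911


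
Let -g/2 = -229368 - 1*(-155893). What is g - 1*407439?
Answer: -260489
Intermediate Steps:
g = 146950 (g = -2*(-229368 - 1*(-155893)) = -2*(-229368 + 155893) = -2*(-73475) = 146950)
g - 1*407439 = 146950 - 1*407439 = 146950 - 407439 = -260489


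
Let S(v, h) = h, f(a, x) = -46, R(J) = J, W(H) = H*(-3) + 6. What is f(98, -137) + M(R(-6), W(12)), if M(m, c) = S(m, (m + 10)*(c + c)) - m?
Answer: -280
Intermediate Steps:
W(H) = 6 - 3*H (W(H) = -3*H + 6 = 6 - 3*H)
M(m, c) = -m + 2*c*(10 + m) (M(m, c) = (m + 10)*(c + c) - m = (10 + m)*(2*c) - m = 2*c*(10 + m) - m = -m + 2*c*(10 + m))
f(98, -137) + M(R(-6), W(12)) = -46 + (-1*(-6) + 2*(6 - 3*12)*(10 - 6)) = -46 + (6 + 2*(6 - 36)*4) = -46 + (6 + 2*(-30)*4) = -46 + (6 - 240) = -46 - 234 = -280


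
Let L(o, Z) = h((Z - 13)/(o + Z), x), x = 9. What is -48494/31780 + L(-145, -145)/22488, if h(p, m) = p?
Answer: -7906239241/5181347640 ≈ -1.5259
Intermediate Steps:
L(o, Z) = (-13 + Z)/(Z + o) (L(o, Z) = (Z - 13)/(o + Z) = (-13 + Z)/(Z + o))
-48494/31780 + L(-145, -145)/22488 = -48494/31780 + ((-13 - 145)/(-145 - 145))/22488 = -48494*1/31780 + (-158/(-290))*(1/22488) = -24247/15890 - 1/290*(-158)*(1/22488) = -24247/15890 + (79/145)*(1/22488) = -24247/15890 + 79/3260760 = -7906239241/5181347640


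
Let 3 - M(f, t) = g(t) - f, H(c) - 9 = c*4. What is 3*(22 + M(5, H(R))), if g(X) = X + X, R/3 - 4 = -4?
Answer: 36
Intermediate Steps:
R = 0 (R = 12 + 3*(-4) = 12 - 12 = 0)
g(X) = 2*X
H(c) = 9 + 4*c (H(c) = 9 + c*4 = 9 + 4*c)
M(f, t) = 3 + f - 2*t (M(f, t) = 3 - (2*t - f) = 3 - (-f + 2*t) = 3 + (f - 2*t) = 3 + f - 2*t)
3*(22 + M(5, H(R))) = 3*(22 + (3 + 5 - 2*(9 + 4*0))) = 3*(22 + (3 + 5 - 2*(9 + 0))) = 3*(22 + (3 + 5 - 2*9)) = 3*(22 + (3 + 5 - 18)) = 3*(22 - 10) = 3*12 = 36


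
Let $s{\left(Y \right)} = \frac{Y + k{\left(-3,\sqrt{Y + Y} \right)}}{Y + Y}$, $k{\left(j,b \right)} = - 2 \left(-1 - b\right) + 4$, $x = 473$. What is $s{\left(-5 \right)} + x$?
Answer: $\frac{4729}{10} - \frac{i \sqrt{10}}{5} \approx 472.9 - 0.63246 i$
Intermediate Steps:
$k{\left(j,b \right)} = 6 + 2 b$ ($k{\left(j,b \right)} = \left(2 + 2 b\right) + 4 = 6 + 2 b$)
$s{\left(Y \right)} = \frac{6 + Y + 2 \sqrt{2} \sqrt{Y}}{2 Y}$ ($s{\left(Y \right)} = \frac{Y + \left(6 + 2 \sqrt{Y + Y}\right)}{Y + Y} = \frac{Y + \left(6 + 2 \sqrt{2 Y}\right)}{2 Y} = \left(Y + \left(6 + 2 \sqrt{2} \sqrt{Y}\right)\right) \frac{1}{2 Y} = \left(6 + Y + 2 \sqrt{2} \sqrt{Y}\right) \frac{1}{2 Y} = \frac{6 + Y + 2 \sqrt{2} \sqrt{Y}}{2 Y}$)
$s{\left(-5 \right)} + x = \frac{3 + \frac{1}{2} \left(-5\right) + \sqrt{2} \sqrt{-5}}{-5} + 473 = - \frac{3 - \frac{5}{2} + \sqrt{2} i \sqrt{5}}{5} + 473 = - \frac{3 - \frac{5}{2} + i \sqrt{10}}{5} + 473 = - \frac{\frac{1}{2} + i \sqrt{10}}{5} + 473 = \left(- \frac{1}{10} - \frac{i \sqrt{10}}{5}\right) + 473 = \frac{4729}{10} - \frac{i \sqrt{10}}{5}$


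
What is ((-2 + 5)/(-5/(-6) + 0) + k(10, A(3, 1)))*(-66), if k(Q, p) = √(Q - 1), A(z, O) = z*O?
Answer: -2178/5 ≈ -435.60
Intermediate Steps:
A(z, O) = O*z
k(Q, p) = √(-1 + Q)
((-2 + 5)/(-5/(-6) + 0) + k(10, A(3, 1)))*(-66) = ((-2 + 5)/(-5/(-6) + 0) + √(-1 + 10))*(-66) = (3/(-5*(-⅙) + 0) + √9)*(-66) = (3/(⅚ + 0) + 3)*(-66) = (3/(⅚) + 3)*(-66) = ((6/5)*3 + 3)*(-66) = (18/5 + 3)*(-66) = (33/5)*(-66) = -2178/5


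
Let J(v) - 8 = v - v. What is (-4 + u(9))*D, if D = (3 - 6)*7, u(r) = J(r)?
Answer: -84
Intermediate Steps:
J(v) = 8 (J(v) = 8 + (v - v) = 8 + 0 = 8)
u(r) = 8
D = -21 (D = -3*7 = -21)
(-4 + u(9))*D = (-4 + 8)*(-21) = 4*(-21) = -84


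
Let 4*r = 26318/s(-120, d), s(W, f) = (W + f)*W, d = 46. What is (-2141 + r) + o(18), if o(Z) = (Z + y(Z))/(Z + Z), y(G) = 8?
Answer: -113994523/53280 ≈ -2139.5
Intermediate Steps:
s(W, f) = W*(W + f)
o(Z) = (8 + Z)/(2*Z) (o(Z) = (Z + 8)/(Z + Z) = (8 + Z)/((2*Z)) = (8 + Z)*(1/(2*Z)) = (8 + Z)/(2*Z))
r = 13159/17760 (r = (26318/((-120*(-120 + 46))))/4 = (26318/((-120*(-74))))/4 = (26318/8880)/4 = (26318*(1/8880))/4 = (¼)*(13159/4440) = 13159/17760 ≈ 0.74093)
(-2141 + r) + o(18) = (-2141 + 13159/17760) + (½)*(8 + 18)/18 = -38011001/17760 + (½)*(1/18)*26 = -38011001/17760 + 13/18 = -113994523/53280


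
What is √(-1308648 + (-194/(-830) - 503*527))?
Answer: 3*I*√30115048530/415 ≈ 1254.5*I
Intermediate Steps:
√(-1308648 + (-194/(-830) - 503*527)) = √(-1308648 + (-194*(-1/830) - 265081)) = √(-1308648 + (97/415 - 265081)) = √(-1308648 - 110008518/415) = √(-653097438/415) = 3*I*√30115048530/415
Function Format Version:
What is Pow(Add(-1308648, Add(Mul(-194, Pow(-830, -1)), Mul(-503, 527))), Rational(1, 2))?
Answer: Mul(Rational(3, 415), I, Pow(30115048530, Rational(1, 2))) ≈ Mul(1254.5, I)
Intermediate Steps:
Pow(Add(-1308648, Add(Mul(-194, Pow(-830, -1)), Mul(-503, 527))), Rational(1, 2)) = Pow(Add(-1308648, Add(Mul(-194, Rational(-1, 830)), -265081)), Rational(1, 2)) = Pow(Add(-1308648, Add(Rational(97, 415), -265081)), Rational(1, 2)) = Pow(Add(-1308648, Rational(-110008518, 415)), Rational(1, 2)) = Pow(Rational(-653097438, 415), Rational(1, 2)) = Mul(Rational(3, 415), I, Pow(30115048530, Rational(1, 2)))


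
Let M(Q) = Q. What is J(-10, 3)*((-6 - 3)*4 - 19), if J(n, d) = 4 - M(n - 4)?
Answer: -990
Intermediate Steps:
J(n, d) = 8 - n (J(n, d) = 4 - (n - 4) = 4 - (-4 + n) = 4 + (4 - n) = 8 - n)
J(-10, 3)*((-6 - 3)*4 - 19) = (8 - 1*(-10))*((-6 - 3)*4 - 19) = (8 + 10)*(-9*4 - 19) = 18*(-36 - 19) = 18*(-55) = -990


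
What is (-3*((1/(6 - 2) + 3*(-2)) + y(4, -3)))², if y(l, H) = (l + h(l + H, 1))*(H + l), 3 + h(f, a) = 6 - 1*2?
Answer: 81/16 ≈ 5.0625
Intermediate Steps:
h(f, a) = 1 (h(f, a) = -3 + (6 - 1*2) = -3 + (6 - 2) = -3 + 4 = 1)
y(l, H) = (1 + l)*(H + l) (y(l, H) = (l + 1)*(H + l) = (1 + l)*(H + l))
(-3*((1/(6 - 2) + 3*(-2)) + y(4, -3)))² = (-3*((1/(6 - 2) + 3*(-2)) + (-3 + 4 + 4² - 3*4)))² = (-3*((1/4 - 6) + (-3 + 4 + 16 - 12)))² = (-3*((¼ - 6) + 5))² = (-3*(-23/4 + 5))² = (-3*(-¾))² = (9/4)² = 81/16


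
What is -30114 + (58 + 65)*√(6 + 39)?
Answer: -30114 + 369*√5 ≈ -29289.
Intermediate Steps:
-30114 + (58 + 65)*√(6 + 39) = -30114 + 123*√45 = -30114 + 123*(3*√5) = -30114 + 369*√5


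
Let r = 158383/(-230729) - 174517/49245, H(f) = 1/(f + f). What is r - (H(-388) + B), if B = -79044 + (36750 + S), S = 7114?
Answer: 44306927238969011/1259586527640 ≈ 35176.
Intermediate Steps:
H(f) = 1/(2*f)
B = -35180 (B = -79044 + (36750 + 7114) = -79044 + 43864 = -35180)
r = -6866529104/1623178515 (r = 158383*(-1/230729) - 174517*1/49245 = -158383/230729 - 24931/7035 = -6866529104/1623178515 ≈ -4.2303)
r - (H(-388) + B) = -6866529104/1623178515 - ((½)/(-388) - 35180) = -6866529104/1623178515 - ((½)*(-1/388) - 35180) = -6866529104/1623178515 - (-1/776 - 35180) = -6866529104/1623178515 - 1*(-27299681/776) = -6866529104/1623178515 + 27299681/776 = 44306927238969011/1259586527640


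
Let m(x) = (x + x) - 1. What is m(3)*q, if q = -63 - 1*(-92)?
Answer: 145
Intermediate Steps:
m(x) = -1 + 2*x (m(x) = 2*x - 1 = -1 + 2*x)
q = 29 (q = -63 + 92 = 29)
m(3)*q = (-1 + 2*3)*29 = (-1 + 6)*29 = 5*29 = 145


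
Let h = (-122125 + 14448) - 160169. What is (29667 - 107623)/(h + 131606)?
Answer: 19489/34060 ≈ 0.57220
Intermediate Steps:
h = -267846 (h = -107677 - 160169 = -267846)
(29667 - 107623)/(h + 131606) = (29667 - 107623)/(-267846 + 131606) = -77956/(-136240) = -77956*(-1/136240) = 19489/34060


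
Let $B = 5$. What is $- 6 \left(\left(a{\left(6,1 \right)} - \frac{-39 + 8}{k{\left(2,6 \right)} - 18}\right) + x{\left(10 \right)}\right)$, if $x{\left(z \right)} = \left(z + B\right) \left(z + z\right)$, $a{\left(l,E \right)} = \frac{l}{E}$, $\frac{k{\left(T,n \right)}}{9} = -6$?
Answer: $- \frac{22001}{12} \approx -1833.4$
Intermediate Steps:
$k{\left(T,n \right)} = -54$ ($k{\left(T,n \right)} = 9 \left(-6\right) = -54$)
$x{\left(z \right)} = 2 z \left(5 + z\right)$ ($x{\left(z \right)} = \left(z + 5\right) \left(z + z\right) = \left(5 + z\right) 2 z = 2 z \left(5 + z\right)$)
$- 6 \left(\left(a{\left(6,1 \right)} - \frac{-39 + 8}{k{\left(2,6 \right)} - 18}\right) + x{\left(10 \right)}\right) = - 6 \left(\left(\frac{6}{1} - \frac{-39 + 8}{-54 - 18}\right) + 2 \cdot 10 \left(5 + 10\right)\right) = - 6 \left(\left(6 \cdot 1 - - \frac{31}{-72}\right) + 2 \cdot 10 \cdot 15\right) = - 6 \left(\left(6 - \left(-31\right) \left(- \frac{1}{72}\right)\right) + 300\right) = - 6 \left(\left(6 - \frac{31}{72}\right) + 300\right) = - 6 \left(\frac{401}{72} + 300\right) = \left(-6\right) \frac{22001}{72} = - \frac{22001}{12}$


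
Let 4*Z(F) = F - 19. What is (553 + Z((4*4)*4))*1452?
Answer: 819291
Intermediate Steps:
Z(F) = -19/4 + F/4 (Z(F) = (F - 19)/4 = (-19 + F)/4 = -19/4 + F/4)
(553 + Z((4*4)*4))*1452 = (553 + (-19/4 + ((4*4)*4)/4))*1452 = (553 + (-19/4 + (16*4)/4))*1452 = (553 + (-19/4 + (¼)*64))*1452 = (553 + (-19/4 + 16))*1452 = (553 + 45/4)*1452 = (2257/4)*1452 = 819291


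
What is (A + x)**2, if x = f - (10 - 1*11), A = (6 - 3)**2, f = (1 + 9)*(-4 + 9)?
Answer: 3600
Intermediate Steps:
f = 50 (f = 10*5 = 50)
A = 9 (A = 3**2 = 9)
x = 51 (x = 50 - (10 - 1*11) = 50 - (10 - 11) = 50 - 1*(-1) = 50 + 1 = 51)
(A + x)**2 = (9 + 51)**2 = 60**2 = 3600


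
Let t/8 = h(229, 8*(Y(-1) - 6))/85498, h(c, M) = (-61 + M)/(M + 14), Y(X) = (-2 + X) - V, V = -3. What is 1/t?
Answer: 726733/218 ≈ 3333.6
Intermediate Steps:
Y(X) = 1 + X (Y(X) = (-2 + X) - 1*(-3) = (-2 + X) + 3 = 1 + X)
h(c, M) = (-61 + M)/(14 + M)
t = 218/726733 (t = 8*(((-61 + 8*((1 - 1) - 6))/(14 + 8*((1 - 1) - 6)))/85498) = 8*(((-61 + 8*(0 - 6))/(14 + 8*(0 - 6)))*(1/85498)) = 8*(((-61 + 8*(-6))/(14 + 8*(-6)))*(1/85498)) = 8*(((-61 - 48)/(14 - 48))*(1/85498)) = 8*((-109/(-34))*(1/85498)) = 8*(-1/34*(-109)*(1/85498)) = 8*((109/34)*(1/85498)) = 8*(109/2906932) = 218/726733 ≈ 0.00029997)
1/t = 1/(218/726733) = 726733/218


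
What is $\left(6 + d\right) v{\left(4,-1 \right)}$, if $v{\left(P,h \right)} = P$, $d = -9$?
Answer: $-12$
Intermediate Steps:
$\left(6 + d\right) v{\left(4,-1 \right)} = \left(6 - 9\right) 4 = \left(-3\right) 4 = -12$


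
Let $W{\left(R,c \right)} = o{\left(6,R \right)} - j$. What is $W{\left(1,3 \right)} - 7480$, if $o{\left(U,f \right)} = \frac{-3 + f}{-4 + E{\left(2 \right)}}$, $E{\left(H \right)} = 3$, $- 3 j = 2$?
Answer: $- \frac{22432}{3} \approx -7477.3$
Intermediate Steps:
$j = - \frac{2}{3}$ ($j = \left(- \frac{1}{3}\right) 2 = - \frac{2}{3} \approx -0.66667$)
$o{\left(U,f \right)} = 3 - f$ ($o{\left(U,f \right)} = \frac{-3 + f}{-4 + 3} = \frac{-3 + f}{-1} = \left(-3 + f\right) \left(-1\right) = 3 - f$)
$W{\left(R,c \right)} = \frac{11}{3} - R$ ($W{\left(R,c \right)} = \left(3 - R\right) - - \frac{2}{3} = \left(3 - R\right) + \frac{2}{3} = \frac{11}{3} - R$)
$W{\left(1,3 \right)} - 7480 = \left(\frac{11}{3} - 1\right) - 7480 = \frac{8}{3} - 7480 = - \frac{22432}{3}$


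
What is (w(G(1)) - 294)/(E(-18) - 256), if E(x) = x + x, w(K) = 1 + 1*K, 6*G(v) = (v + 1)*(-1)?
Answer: 220/219 ≈ 1.0046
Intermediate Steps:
G(v) = -⅙ - v/6 (G(v) = ((v + 1)*(-1))/6 = ((1 + v)*(-1))/6 = (-1 - v)/6 = -⅙ - v/6)
w(K) = 1 + K
E(x) = 2*x
(w(G(1)) - 294)/(E(-18) - 256) = ((1 + (-⅙ - ⅙*1)) - 294)/(2*(-18) - 256) = ((1 + (-⅙ - ⅙)) - 294)/(-36 - 256) = ((1 - ⅓) - 294)/(-292) = (⅔ - 294)*(-1/292) = -880/3*(-1/292) = 220/219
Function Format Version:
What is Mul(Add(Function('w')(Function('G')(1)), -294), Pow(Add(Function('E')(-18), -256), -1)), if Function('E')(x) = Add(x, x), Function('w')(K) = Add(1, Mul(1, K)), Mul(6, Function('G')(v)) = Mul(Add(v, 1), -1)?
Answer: Rational(220, 219) ≈ 1.0046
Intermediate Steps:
Function('G')(v) = Add(Rational(-1, 6), Mul(Rational(-1, 6), v)) (Function('G')(v) = Mul(Rational(1, 6), Mul(Add(v, 1), -1)) = Mul(Rational(1, 6), Mul(Add(1, v), -1)) = Mul(Rational(1, 6), Add(-1, Mul(-1, v))) = Add(Rational(-1, 6), Mul(Rational(-1, 6), v)))
Function('w')(K) = Add(1, K)
Function('E')(x) = Mul(2, x)
Mul(Add(Function('w')(Function('G')(1)), -294), Pow(Add(Function('E')(-18), -256), -1)) = Mul(Add(Add(1, Add(Rational(-1, 6), Mul(Rational(-1, 6), 1))), -294), Pow(Add(Mul(2, -18), -256), -1)) = Mul(Add(Add(1, Add(Rational(-1, 6), Rational(-1, 6))), -294), Pow(Add(-36, -256), -1)) = Mul(Add(Add(1, Rational(-1, 3)), -294), Pow(-292, -1)) = Mul(Add(Rational(2, 3), -294), Rational(-1, 292)) = Mul(Rational(-880, 3), Rational(-1, 292)) = Rational(220, 219)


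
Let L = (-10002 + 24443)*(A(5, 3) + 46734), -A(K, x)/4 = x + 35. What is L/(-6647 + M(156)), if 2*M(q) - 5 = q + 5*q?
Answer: -1345381324/12353 ≈ -1.0891e+5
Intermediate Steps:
A(K, x) = -140 - 4*x (A(K, x) = -4*(x + 35) = -4*(35 + x) = -140 - 4*x)
M(q) = 5/2 + 3*q (M(q) = 5/2 + (q + 5*q)/2 = 5/2 + (6*q)/2 = 5/2 + 3*q)
L = 672690662 (L = (-10002 + 24443)*((-140 - 4*3) + 46734) = 14441*((-140 - 12) + 46734) = 14441*(-152 + 46734) = 14441*46582 = 672690662)
L/(-6647 + M(156)) = 672690662/(-6647 + (5/2 + 3*156)) = 672690662/(-6647 + (5/2 + 468)) = 672690662/(-6647 + 941/2) = 672690662/(-12353/2) = 672690662*(-2/12353) = -1345381324/12353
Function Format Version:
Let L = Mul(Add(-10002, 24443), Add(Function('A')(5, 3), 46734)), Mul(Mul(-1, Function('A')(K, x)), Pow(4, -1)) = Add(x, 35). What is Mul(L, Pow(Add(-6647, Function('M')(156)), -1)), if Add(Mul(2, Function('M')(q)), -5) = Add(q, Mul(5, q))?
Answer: Rational(-1345381324, 12353) ≈ -1.0891e+5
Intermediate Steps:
Function('A')(K, x) = Add(-140, Mul(-4, x)) (Function('A')(K, x) = Mul(-4, Add(x, 35)) = Mul(-4, Add(35, x)) = Add(-140, Mul(-4, x)))
Function('M')(q) = Add(Rational(5, 2), Mul(3, q)) (Function('M')(q) = Add(Rational(5, 2), Mul(Rational(1, 2), Add(q, Mul(5, q)))) = Add(Rational(5, 2), Mul(Rational(1, 2), Mul(6, q))) = Add(Rational(5, 2), Mul(3, q)))
L = 672690662 (L = Mul(Add(-10002, 24443), Add(Add(-140, Mul(-4, 3)), 46734)) = Mul(14441, Add(Add(-140, -12), 46734)) = Mul(14441, Add(-152, 46734)) = Mul(14441, 46582) = 672690662)
Mul(L, Pow(Add(-6647, Function('M')(156)), -1)) = Mul(672690662, Pow(Add(-6647, Add(Rational(5, 2), Mul(3, 156))), -1)) = Mul(672690662, Pow(Add(-6647, Add(Rational(5, 2), 468)), -1)) = Mul(672690662, Pow(Add(-6647, Rational(941, 2)), -1)) = Mul(672690662, Pow(Rational(-12353, 2), -1)) = Mul(672690662, Rational(-2, 12353)) = Rational(-1345381324, 12353)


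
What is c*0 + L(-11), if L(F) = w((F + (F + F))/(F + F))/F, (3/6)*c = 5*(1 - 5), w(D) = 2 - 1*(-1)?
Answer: -3/11 ≈ -0.27273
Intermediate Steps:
w(D) = 3 (w(D) = 2 + 1 = 3)
c = -40 (c = 2*(5*(1 - 5)) = 2*(5*(-4)) = 2*(-20) = -40)
L(F) = 3/F
c*0 + L(-11) = -40*0 + 3/(-11) = 0 + 3*(-1/11) = 0 - 3/11 = -3/11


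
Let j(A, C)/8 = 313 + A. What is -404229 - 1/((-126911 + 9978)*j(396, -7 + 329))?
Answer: -268102449174503/663243976 ≈ -4.0423e+5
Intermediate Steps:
j(A, C) = 2504 + 8*A (j(A, C) = 8*(313 + A) = 2504 + 8*A)
-404229 - 1/((-126911 + 9978)*j(396, -7 + 329)) = -404229 - 1/((-126911 + 9978)*(2504 + 8*396)) = -404229 - 1/((-116933)*(2504 + 3168)) = -404229 - (-1)/(116933*5672) = -404229 - 1*(-1/663243976) = -404229 + 1/663243976 = -268102449174503/663243976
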